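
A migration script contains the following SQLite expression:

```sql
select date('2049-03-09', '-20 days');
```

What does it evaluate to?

Going back 9 days from 2049-03-09 reaches 2049-02-28 (last day of February, 28 days).
Going back 11 days within February lands on 2049-02-17.

2049-02-17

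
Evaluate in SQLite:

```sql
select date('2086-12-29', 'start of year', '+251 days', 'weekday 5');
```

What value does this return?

2086-09-13

`start of year` rewinds 2086-12-29 to 2086-01-01.
Applying '+251 days' to 2086-01-01: counting 251 days forward gives 2086-09-09.
`weekday 5` advances to the next Friday; 2086-09-09 is a Monday, so it moves forward to 2086-09-13.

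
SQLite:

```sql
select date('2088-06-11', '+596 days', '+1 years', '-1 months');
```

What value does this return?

2090-12-28

Applying '+596 days' to 2088-06-11: counting 596 days forward gives 2090-01-28.
Adding +1 year to 2090-01-28 gives 2091-01-28.
Adding -1 month to 2091-01-28 gives 2090-12-28.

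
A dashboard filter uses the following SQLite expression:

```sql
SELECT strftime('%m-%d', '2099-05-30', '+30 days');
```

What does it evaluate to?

06-29

First apply '+30 days': 2099-05-30 → 2099-06-29.
`%m-%d` extracts the month-day: 06-29.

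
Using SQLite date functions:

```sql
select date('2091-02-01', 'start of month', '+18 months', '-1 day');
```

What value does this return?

2092-07-31

`start of month` rewinds 2091-02-01 to 2091-02-01.
Adding +18 months to 2091-02-01 gives 2092-08-01.
Going back 1 day from 2092-08-01 reaches 2092-07-31 (last day of July, 31 days).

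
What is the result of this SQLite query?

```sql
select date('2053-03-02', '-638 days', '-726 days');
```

2049-06-07

Applying '-638 days' to 2053-03-02: counting 638 days back gives 2051-06-03.
Applying '-726 days' to 2051-06-03: counting 726 days back gives 2049-06-07.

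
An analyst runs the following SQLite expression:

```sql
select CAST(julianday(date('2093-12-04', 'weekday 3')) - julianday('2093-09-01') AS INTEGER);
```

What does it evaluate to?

99

`weekday 3` advances to the next Wednesday; 2093-12-04 is a Friday, so it moves forward to 2093-12-09.
29 days remain in September 2093 after the 1st (30 − 1).
October 2093: 31 days.
November 2093: 30 days.
Then 9 days into December 2093.
Total: 29 + 31 + 30 + 9 = 99.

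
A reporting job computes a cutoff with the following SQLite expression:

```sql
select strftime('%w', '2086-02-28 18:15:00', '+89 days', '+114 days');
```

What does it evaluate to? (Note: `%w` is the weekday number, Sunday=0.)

4

First apply '+89 days', '+114 days': 2086-02-28 18:15:00 → 2086-09-19 18:15:00.
2086-09-19 is a Thursday; with Sunday=0 that is 4.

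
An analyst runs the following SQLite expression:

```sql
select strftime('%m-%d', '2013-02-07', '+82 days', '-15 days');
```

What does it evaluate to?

First apply '+82 days', '-15 days': 2013-02-07 → 2013-04-15.
`%m-%d` extracts the month-day: 04-15.

04-15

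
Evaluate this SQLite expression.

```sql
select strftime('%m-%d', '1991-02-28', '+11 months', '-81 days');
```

First apply '+11 months', '-81 days': 1991-02-28 → 1991-11-08.
`%m-%d` extracts the month-day: 11-08.

11-08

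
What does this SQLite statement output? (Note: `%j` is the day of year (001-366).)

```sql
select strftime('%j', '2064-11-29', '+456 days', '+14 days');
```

First apply '+456 days', '+14 days': 2064-11-29 → 2066-03-14.
Day-of-year for 2066-03-14: days since 2066-01-01 inclusive = 73, zero-padded to 073.

073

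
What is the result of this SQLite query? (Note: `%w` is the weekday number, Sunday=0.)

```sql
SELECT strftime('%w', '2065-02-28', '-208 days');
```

1

First apply '-208 days': 2065-02-28 → 2064-08-04.
2064-08-04 is a Monday; with Sunday=0 that is 1.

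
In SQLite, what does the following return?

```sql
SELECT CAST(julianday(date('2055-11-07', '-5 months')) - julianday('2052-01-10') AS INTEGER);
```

1244

Adding -5 months to 2055-11-07 gives 2055-06-07.
21 days remain in January 2052 after the 10th (31 − 10).
Full months from February 2052 through May 2055 contribute their day counts.
Then 7 days into June 2055.
Total: 21 + 29 + 31 + 30 + 31 + 30 + 31 + 31 + 30 + 31 + 30 + 31 + 31 + 28 + 31 + 30 + 31 + 30 + 31 + 31 + 30 + 31 + 30 + 31 + 31 + 28 + 31 + 30 + 31 + 30 + 31 + 31 + 30 + 31 + 30 + 31 + 31 + 28 + 31 + 30 + 31 + 7 = 1244.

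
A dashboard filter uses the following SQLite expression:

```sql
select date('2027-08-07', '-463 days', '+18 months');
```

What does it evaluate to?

2027-11-01

Applying '-463 days' to 2027-08-07: counting 463 days back gives 2026-05-01.
Adding +18 months to 2026-05-01 gives 2027-11-01.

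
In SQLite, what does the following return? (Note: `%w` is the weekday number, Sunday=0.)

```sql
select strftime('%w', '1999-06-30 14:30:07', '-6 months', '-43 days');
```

First apply '-6 months', '-43 days': 1999-06-30 14:30:07 → 1998-11-17 14:30:07.
1998-11-17 is a Tuesday; with Sunday=0 that is 2.

2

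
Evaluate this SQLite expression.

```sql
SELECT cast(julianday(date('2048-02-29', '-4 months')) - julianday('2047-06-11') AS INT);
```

Adding -4 months to 2048-02-29 gives 2047-10-29.
19 days remain in June 2047 after the 11th (30 − 11).
July 2047: 31 days.
August 2047: 31 days.
September 2047: 30 days.
Then 29 days into October 2047.
Total: 19 + 31 + 31 + 30 + 29 = 140.

140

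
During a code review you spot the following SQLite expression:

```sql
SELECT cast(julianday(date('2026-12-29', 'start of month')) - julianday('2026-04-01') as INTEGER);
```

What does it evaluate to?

244

`start of month` rewinds 2026-12-29 to 2026-12-01.
29 days remain in April 2026 after the 1st (30 − 1).
Full months from May 2026 through November 2026 contribute their day counts.
Then 1 day into December 2026.
Total: 29 + 31 + 30 + 31 + 31 + 30 + 31 + 30 + 1 = 244.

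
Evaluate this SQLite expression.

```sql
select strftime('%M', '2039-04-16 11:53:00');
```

`%M` extracts the 2-digit minute: 53.

53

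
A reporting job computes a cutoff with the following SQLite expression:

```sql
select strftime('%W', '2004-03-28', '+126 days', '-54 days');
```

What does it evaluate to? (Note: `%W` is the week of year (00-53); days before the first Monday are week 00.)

23

First apply '+126 days', '-54 days': 2004-03-28 → 2004-06-08.
2004-06-08 is a Tuesday. SQLite's %W counts Mondays since the year started; the result is 23.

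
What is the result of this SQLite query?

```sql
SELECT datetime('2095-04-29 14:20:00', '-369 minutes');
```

369 minutes = 6h 9m; -369 minutes from 2095-04-29 14:20:00 is 2095-04-29 08:11:00.

2095-04-29 08:11:00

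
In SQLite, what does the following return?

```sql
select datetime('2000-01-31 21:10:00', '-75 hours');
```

2000-01-28 18:10:00

-75 hours from 2000-01-31 21:10:00 is 2000-01-28 18:10:00 (crosses midnight).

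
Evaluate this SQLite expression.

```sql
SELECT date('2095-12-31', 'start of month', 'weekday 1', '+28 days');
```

2096-01-02

`start of month` rewinds 2095-12-31 to 2095-12-01.
`weekday 1` advances to the next Monday; 2095-12-01 is a Thursday, so it moves forward to 2095-12-05.
December 2095 has 31 days; 26 remain after the 5th, so 27 days reach 2096-01-01.
Advancing 1 more day within January lands on 2096-01-02.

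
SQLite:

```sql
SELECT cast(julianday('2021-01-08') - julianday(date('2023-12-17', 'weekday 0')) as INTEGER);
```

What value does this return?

-1073

`weekday 0` advances to the next Sunday; 2023-12-17 is already a Sunday, so it stays at 2023-12-17.
23 days remain in January 2021 after the 8th (31 − 8).
Full months from February 2021 through November 2023 contribute their day counts.
Then 17 days into December 2023.
Total: 23 + 28 + 31 + 30 + 31 + 30 + 31 + 31 + 30 + 31 + 30 + 31 + 31 + 28 + 31 + 30 + 31 + 30 + 31 + 31 + 30 + 31 + 30 + 31 + 31 + 28 + 31 + 30 + 31 + 30 + 31 + 31 + 30 + 31 + 30 + 17 = 1073.
The subtraction is earlier − later, so the result is −1073 → -1073.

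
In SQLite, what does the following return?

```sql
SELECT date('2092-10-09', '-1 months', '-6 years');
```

2086-09-09

Adding -1 month to 2092-10-09 gives 2092-09-09.
Adding -6 years to 2092-09-09 gives 2086-09-09.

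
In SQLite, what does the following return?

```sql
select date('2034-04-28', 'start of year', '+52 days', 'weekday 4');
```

2034-02-23

`start of year` rewinds 2034-04-28 to 2034-01-01.
Applying '+52 days' to 2034-01-01: counting 52 days forward gives 2034-02-22.
`weekday 4` advances to the next Thursday; 2034-02-22 is a Wednesday, so it moves forward to 2034-02-23.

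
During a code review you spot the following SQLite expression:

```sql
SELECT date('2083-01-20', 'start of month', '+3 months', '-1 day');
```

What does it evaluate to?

`start of month` rewinds 2083-01-20 to 2083-01-01.
Adding +3 months to 2083-01-01 gives 2083-04-01.
Going back 1 day from 2083-04-01 reaches 2083-03-31 (last day of March, 31 days).

2083-03-31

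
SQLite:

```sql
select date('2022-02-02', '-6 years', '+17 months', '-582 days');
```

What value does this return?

Adding -6 years to 2022-02-02 gives 2016-02-02.
Adding +17 months to 2016-02-02 gives 2017-07-02.
Applying '-582 days' to 2017-07-02: counting 582 days back gives 2015-11-28.

2015-11-28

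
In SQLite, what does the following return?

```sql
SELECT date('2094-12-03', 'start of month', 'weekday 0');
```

`start of month` rewinds 2094-12-03 to 2094-12-01.
`weekday 0` advances to the next Sunday; 2094-12-01 is a Wednesday, so it moves forward to 2094-12-05.

2094-12-05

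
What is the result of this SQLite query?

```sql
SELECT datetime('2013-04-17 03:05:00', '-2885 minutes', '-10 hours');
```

2885 minutes = 48h 5m; -2885 minutes from 2013-04-17 03:05:00 is 2013-04-15 03:00:00 (crosses midnight).
-10 hours from 2013-04-15 03:00:00 is 2013-04-14 17:00:00 (crosses midnight).

2013-04-14 17:00:00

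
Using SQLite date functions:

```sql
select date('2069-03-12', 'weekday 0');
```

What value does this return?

2069-03-17

`weekday 0` advances to the next Sunday; 2069-03-12 is a Tuesday, so it moves forward to 2069-03-17.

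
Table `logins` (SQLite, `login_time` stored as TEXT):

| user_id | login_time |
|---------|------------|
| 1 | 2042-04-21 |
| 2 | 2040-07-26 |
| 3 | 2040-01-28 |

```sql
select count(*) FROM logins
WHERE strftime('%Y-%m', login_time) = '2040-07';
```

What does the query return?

1

Rows with year-month 2040-07: 2040-07-26 → 1.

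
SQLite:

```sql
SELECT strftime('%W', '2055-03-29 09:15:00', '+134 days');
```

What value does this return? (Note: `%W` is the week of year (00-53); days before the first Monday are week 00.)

32

First apply '+134 days': 2055-03-29 09:15:00 → 2055-08-10 09:15:00.
2055-08-10 is a Tuesday. SQLite's %W counts Mondays since the year started; the result is 32.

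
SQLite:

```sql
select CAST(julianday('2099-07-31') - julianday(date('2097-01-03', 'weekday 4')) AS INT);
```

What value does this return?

939

`weekday 4` advances to the next Thursday; 2097-01-03 is already a Thursday, so it stays at 2097-01-03.
28 days remain in January 2097 after the 3rd (31 − 3).
Full months from February 2097 through June 2099 contribute their day counts.
Then 31 days into July 2099.
Total: 28 + 28 + 31 + 30 + 31 + 30 + 31 + 31 + 30 + 31 + 30 + 31 + 31 + 28 + 31 + 30 + 31 + 30 + 31 + 31 + 30 + 31 + 30 + 31 + 31 + 28 + 31 + 30 + 31 + 30 + 31 = 939.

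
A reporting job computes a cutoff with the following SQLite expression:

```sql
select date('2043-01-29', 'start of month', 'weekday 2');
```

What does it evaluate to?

2043-01-06

`start of month` rewinds 2043-01-29 to 2043-01-01.
`weekday 2` advances to the next Tuesday; 2043-01-01 is a Thursday, so it moves forward to 2043-01-06.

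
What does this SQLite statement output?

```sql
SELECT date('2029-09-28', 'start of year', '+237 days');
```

`start of year` rewinds 2029-09-28 to 2029-01-01.
Applying '+237 days' to 2029-01-01: counting 237 days forward gives 2029-08-26.

2029-08-26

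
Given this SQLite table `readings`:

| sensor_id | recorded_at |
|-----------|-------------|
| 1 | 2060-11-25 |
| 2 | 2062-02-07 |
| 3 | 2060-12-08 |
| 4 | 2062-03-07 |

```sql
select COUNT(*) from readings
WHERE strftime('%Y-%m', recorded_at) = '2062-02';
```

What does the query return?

Rows with year-month 2062-02: 2062-02-07 → 1.

1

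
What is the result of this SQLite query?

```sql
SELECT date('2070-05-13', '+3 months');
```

2070-08-13

Adding +3 months to 2070-05-13 gives 2070-08-13.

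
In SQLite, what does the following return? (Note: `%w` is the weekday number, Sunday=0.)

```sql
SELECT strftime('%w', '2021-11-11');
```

4

2021-11-11 is a Thursday; with Sunday=0 that is 4.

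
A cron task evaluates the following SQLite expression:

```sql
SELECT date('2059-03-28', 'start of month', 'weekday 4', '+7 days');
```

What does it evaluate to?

2059-03-13

`start of month` rewinds 2059-03-28 to 2059-03-01.
`weekday 4` advances to the next Thursday; 2059-03-01 is a Saturday, so it moves forward to 2059-03-06.
Advancing 7 more days within March lands on 2059-03-13.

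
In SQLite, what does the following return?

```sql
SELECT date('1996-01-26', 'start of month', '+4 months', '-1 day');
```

1996-04-30

`start of month` rewinds 1996-01-26 to 1996-01-01.
Adding +4 months to 1996-01-01 gives 1996-05-01.
Going back 1 day from 1996-05-01 reaches 1996-04-30 (last day of April, 30 days).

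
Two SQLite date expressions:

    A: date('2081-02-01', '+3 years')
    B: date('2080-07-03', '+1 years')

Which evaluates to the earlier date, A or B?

A = 2084-02-01.
B = 2081-07-03.
B is earlier.

B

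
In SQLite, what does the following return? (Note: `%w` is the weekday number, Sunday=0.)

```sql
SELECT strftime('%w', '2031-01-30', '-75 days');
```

First apply '-75 days': 2031-01-30 → 2030-11-16.
2030-11-16 is a Saturday; with Sunday=0 that is 6.

6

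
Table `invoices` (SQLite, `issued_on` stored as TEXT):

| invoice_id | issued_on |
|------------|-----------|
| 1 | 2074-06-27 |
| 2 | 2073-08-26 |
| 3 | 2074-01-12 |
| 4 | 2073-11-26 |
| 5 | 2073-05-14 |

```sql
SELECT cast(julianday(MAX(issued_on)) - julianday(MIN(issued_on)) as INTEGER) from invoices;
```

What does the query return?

MIN = 2073-05-14, MAX = 2074-06-27.
17 days remain in May 2073 after the 14th (31 − 14).
Full months from June 2073 through May 2074 contribute their day counts.
Then 27 days into June 2074.
Total: 17 + 30 + 31 + 31 + 30 + 31 + 30 + 31 + 31 + 28 + 31 + 30 + 31 + 27 = 409.

409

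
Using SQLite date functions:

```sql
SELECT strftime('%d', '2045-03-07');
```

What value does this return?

`%d` extracts the 2-digit day of month: 07.

07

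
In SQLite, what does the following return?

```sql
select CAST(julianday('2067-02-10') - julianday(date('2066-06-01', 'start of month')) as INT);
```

`start of month` rewinds 2066-06-01 to 2066-06-01.
29 days remain in June 2066 after the 1st (30 − 1).
Full months from July 2066 through January 2067 contribute their day counts.
Then 10 days into February 2067.
Total: 29 + 31 + 31 + 30 + 31 + 30 + 31 + 31 + 10 = 254.

254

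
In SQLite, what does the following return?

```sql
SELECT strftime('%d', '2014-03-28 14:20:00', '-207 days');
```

First apply '-207 days': 2014-03-28 14:20:00 → 2013-09-02 14:20:00.
`%d` extracts the 2-digit day of month: 02.

02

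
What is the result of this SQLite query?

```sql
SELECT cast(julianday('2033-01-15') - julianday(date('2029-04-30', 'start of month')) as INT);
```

1385

`start of month` rewinds 2029-04-30 to 2029-04-01.
29 days remain in April 2029 after the 1st (30 − 1).
Full months from May 2029 through December 2032 contribute their day counts.
Then 15 days into January 2033.
Total: 29 + 31 + 30 + 31 + 31 + 30 + 31 + 30 + 31 + 31 + 28 + 31 + 30 + 31 + 30 + 31 + 31 + 30 + 31 + 30 + 31 + 31 + 28 + 31 + 30 + 31 + 30 + 31 + 31 + 30 + 31 + 30 + 31 + 31 + 29 + 31 + 30 + 31 + 30 + 31 + 31 + 30 + 31 + 30 + 31 + 15 = 1385.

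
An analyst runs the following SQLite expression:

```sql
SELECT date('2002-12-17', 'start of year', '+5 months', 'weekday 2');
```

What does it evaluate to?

`start of year` rewinds 2002-12-17 to 2002-01-01.
Adding +5 months to 2002-01-01 gives 2002-06-01.
`weekday 2` advances to the next Tuesday; 2002-06-01 is a Saturday, so it moves forward to 2002-06-04.

2002-06-04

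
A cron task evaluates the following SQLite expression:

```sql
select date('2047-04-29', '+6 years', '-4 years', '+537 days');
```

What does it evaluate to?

2050-10-18

Adding +6 years to 2047-04-29 gives 2053-04-29.
Adding -4 years to 2053-04-29 gives 2049-04-29.
Applying '+537 days' to 2049-04-29: counting 537 days forward gives 2050-10-18.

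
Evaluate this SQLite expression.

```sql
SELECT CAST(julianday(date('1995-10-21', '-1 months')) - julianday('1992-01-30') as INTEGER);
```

1330

Adding -1 month to 1995-10-21 gives 1995-09-21.
1 day remains in January 1992 after the 30th (31 − 30).
Full months from February 1992 through August 1995 contribute their day counts.
Then 21 days into September 1995.
Total: 1 + 29 + 31 + 30 + 31 + 30 + 31 + 31 + 30 + 31 + 30 + 31 + 31 + 28 + 31 + 30 + 31 + 30 + 31 + 31 + 30 + 31 + 30 + 31 + 31 + 28 + 31 + 30 + 31 + 30 + 31 + 31 + 30 + 31 + 30 + 31 + 31 + 28 + 31 + 30 + 31 + 30 + 31 + 31 + 21 = 1330.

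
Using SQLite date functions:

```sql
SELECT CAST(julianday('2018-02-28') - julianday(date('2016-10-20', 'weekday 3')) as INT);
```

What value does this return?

490

`weekday 3` advances to the next Wednesday; 2016-10-20 is a Thursday, so it moves forward to 2016-10-26.
5 days remain in October 2016 after the 26th (31 − 26).
Full months from November 2016 through January 2018 contribute their day counts.
Then 28 days into February 2018.
Total: 5 + 30 + 31 + 31 + 28 + 31 + 30 + 31 + 30 + 31 + 31 + 30 + 31 + 30 + 31 + 31 + 28 = 490.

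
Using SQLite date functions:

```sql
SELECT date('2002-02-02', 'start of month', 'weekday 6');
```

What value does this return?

2002-02-02

`start of month` rewinds 2002-02-02 to 2002-02-01.
`weekday 6` advances to the next Saturday; 2002-02-01 is a Friday, so it moves forward to 2002-02-02.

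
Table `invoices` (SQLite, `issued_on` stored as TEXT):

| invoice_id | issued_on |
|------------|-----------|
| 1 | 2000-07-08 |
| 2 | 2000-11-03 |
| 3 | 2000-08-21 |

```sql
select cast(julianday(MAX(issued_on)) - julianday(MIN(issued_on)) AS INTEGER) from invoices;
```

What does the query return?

MIN = 2000-07-08, MAX = 2000-11-03.
23 days remain in July 2000 after the 8th (31 − 8).
August 2000: 31 days.
September 2000: 30 days.
October 2000: 31 days.
Then 3 days into November 2000.
Total: 23 + 31 + 30 + 31 + 3 = 118.

118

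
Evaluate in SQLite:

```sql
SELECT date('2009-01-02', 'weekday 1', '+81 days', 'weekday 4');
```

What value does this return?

2009-04-02

`weekday 1` advances to the next Monday; 2009-01-02 is a Friday, so it moves forward to 2009-01-05.
Applying '+81 days' to 2009-01-05: counting 81 days forward gives 2009-03-27.
`weekday 4` advances to the next Thursday; 2009-03-27 is a Friday, so it moves forward to 2009-04-02.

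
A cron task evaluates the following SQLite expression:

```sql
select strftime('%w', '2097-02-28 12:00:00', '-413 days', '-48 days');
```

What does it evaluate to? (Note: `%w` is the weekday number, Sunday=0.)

First apply '-413 days', '-48 days': 2097-02-28 12:00:00 → 2095-11-25 12:00:00.
2095-11-25 is a Friday; with Sunday=0 that is 5.

5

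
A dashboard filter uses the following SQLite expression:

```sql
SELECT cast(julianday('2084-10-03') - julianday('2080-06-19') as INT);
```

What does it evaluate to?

11 days remain in June 2080 after the 19th (30 − 19).
Full months from July 2080 through September 2084 contribute their day counts.
Then 3 days into October 2084.
Total: 11 + 31 + 31 + 30 + 31 + 30 + 31 + 31 + 28 + 31 + 30 + 31 + 30 + 31 + 31 + 30 + 31 + 30 + 31 + 31 + 28 + 31 + 30 + 31 + 30 + 31 + 31 + 30 + 31 + 30 + 31 + 31 + 28 + 31 + 30 + 31 + 30 + 31 + 31 + 30 + 31 + 30 + 31 + 31 + 29 + 31 + 30 + 31 + 30 + 31 + 31 + 30 + 3 = 1567.

1567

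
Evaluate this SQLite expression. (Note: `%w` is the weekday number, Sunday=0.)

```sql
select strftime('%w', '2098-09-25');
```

2098-09-25 is a Thursday; with Sunday=0 that is 4.

4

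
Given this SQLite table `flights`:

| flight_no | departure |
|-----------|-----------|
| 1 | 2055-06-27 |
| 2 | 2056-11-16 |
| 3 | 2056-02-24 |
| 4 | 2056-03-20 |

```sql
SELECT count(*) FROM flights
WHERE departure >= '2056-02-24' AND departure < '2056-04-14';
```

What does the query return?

Rows in [2056-02-24, 2056-04-14): 2056-02-24, 2056-03-20 → 2 rows.

2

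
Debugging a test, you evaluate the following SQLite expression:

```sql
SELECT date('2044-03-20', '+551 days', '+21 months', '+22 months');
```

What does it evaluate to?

Applying '+551 days' to 2044-03-20: counting 551 days forward gives 2045-09-22.
Adding +21 months to 2045-09-22 gives 2047-06-22.
Adding +22 months to 2047-06-22 gives 2049-04-22.

2049-04-22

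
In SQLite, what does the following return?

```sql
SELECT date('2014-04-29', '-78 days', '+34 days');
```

2014-03-16

Applying '-78 days' to 2014-04-29: counting 78 days back gives 2014-02-10.
February 2014 has 28 days; 18 remain after the 10th, so 19 days reach 2014-03-01.
Advancing 15 more days within March lands on 2014-03-16.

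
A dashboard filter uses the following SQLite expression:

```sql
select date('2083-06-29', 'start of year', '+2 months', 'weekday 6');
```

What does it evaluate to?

`start of year` rewinds 2083-06-29 to 2083-01-01.
Adding +2 months to 2083-01-01 gives 2083-03-01.
`weekday 6` advances to the next Saturday; 2083-03-01 is a Monday, so it moves forward to 2083-03-06.

2083-03-06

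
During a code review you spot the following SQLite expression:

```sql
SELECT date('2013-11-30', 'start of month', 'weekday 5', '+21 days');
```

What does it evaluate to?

2013-11-22

`start of month` rewinds 2013-11-30 to 2013-11-01.
`weekday 5` advances to the next Friday; 2013-11-01 is already a Friday, so it stays at 2013-11-01.
Advancing 21 more days within November lands on 2013-11-22.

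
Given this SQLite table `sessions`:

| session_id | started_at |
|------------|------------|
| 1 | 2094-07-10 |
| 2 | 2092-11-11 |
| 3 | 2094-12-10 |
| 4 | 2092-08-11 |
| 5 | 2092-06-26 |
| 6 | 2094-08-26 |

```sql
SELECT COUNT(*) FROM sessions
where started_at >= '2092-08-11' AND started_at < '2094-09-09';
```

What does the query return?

Rows in [2092-08-11, 2094-09-09): 2094-07-10, 2092-11-11, 2092-08-11, 2094-08-26 → 4 rows.

4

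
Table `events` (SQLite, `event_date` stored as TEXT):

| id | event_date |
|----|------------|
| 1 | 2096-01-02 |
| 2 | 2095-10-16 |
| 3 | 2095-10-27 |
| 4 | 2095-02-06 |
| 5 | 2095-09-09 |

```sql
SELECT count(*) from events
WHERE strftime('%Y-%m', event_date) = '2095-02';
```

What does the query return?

Rows with year-month 2095-02: 2095-02-06 → 1.

1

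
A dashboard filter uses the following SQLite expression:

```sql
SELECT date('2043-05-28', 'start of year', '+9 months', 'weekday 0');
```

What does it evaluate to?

2043-10-04

`start of year` rewinds 2043-05-28 to 2043-01-01.
Adding +9 months to 2043-01-01 gives 2043-10-01.
`weekday 0` advances to the next Sunday; 2043-10-01 is a Thursday, so it moves forward to 2043-10-04.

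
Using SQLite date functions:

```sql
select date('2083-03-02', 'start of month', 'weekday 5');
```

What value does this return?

`start of month` rewinds 2083-03-02 to 2083-03-01.
`weekday 5` advances to the next Friday; 2083-03-01 is a Monday, so it moves forward to 2083-03-05.

2083-03-05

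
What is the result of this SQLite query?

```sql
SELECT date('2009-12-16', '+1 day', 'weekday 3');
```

Advancing 1 more day within December lands on 2009-12-17.
`weekday 3` advances to the next Wednesday; 2009-12-17 is a Thursday, so it moves forward to 2009-12-23.

2009-12-23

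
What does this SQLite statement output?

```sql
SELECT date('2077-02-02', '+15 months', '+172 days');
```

Adding +15 months to 2077-02-02 gives 2078-05-02.
Applying '+172 days' to 2078-05-02: counting 172 days forward gives 2078-10-21.

2078-10-21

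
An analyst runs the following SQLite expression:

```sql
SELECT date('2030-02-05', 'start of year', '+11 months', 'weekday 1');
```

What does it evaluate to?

2030-12-02

`start of year` rewinds 2030-02-05 to 2030-01-01.
Adding +11 months to 2030-01-01 gives 2030-12-01.
`weekday 1` advances to the next Monday; 2030-12-01 is a Sunday, so it moves forward to 2030-12-02.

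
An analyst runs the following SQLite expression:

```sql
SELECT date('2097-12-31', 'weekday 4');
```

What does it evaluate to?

`weekday 4` advances to the next Thursday; 2097-12-31 is a Tuesday, so it moves forward to 2098-01-02.

2098-01-02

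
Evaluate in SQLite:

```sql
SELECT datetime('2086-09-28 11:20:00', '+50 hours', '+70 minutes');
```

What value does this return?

2086-09-30 14:30:00

+50 hours from 2086-09-28 11:20:00 is 2086-09-30 13:20:00 (crosses midnight).
70 minutes = 1h 10m; +70 minutes from 2086-09-30 13:20:00 is 2086-09-30 14:30:00.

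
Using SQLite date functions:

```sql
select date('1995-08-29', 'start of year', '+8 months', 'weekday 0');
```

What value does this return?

`start of year` rewinds 1995-08-29 to 1995-01-01.
Adding +8 months to 1995-01-01 gives 1995-09-01.
`weekday 0` advances to the next Sunday; 1995-09-01 is a Friday, so it moves forward to 1995-09-03.

1995-09-03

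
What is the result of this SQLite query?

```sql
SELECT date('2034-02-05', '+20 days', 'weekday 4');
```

Advancing 20 more days within February lands on 2034-02-25.
`weekday 4` advances to the next Thursday; 2034-02-25 is a Saturday, so it moves forward to 2034-03-02.

2034-03-02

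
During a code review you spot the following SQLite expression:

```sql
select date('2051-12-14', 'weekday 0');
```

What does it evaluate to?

2051-12-17

`weekday 0` advances to the next Sunday; 2051-12-14 is a Thursday, so it moves forward to 2051-12-17.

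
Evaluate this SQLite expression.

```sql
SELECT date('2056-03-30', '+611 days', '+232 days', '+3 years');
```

Applying '+611 days' to 2056-03-30: counting 611 days forward gives 2057-12-01.
Applying '+232 days' to 2057-12-01: counting 232 days forward gives 2058-07-21.
Adding +3 years to 2058-07-21 gives 2061-07-21.

2061-07-21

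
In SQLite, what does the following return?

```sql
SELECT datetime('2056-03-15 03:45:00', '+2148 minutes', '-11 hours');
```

2056-03-16 04:33:00

2148 minutes = 35h 48m; +2148 minutes from 2056-03-15 03:45:00 is 2056-03-16 15:33:00 (crosses midnight).
-11 hours from 2056-03-16 15:33:00 is 2056-03-16 04:33:00.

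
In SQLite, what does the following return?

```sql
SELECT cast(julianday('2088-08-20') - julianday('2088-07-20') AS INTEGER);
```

11 days remain in July 2088 after the 20th (31 − 20).
Then 20 days into August 2088.
Total: 11 + 20 = 31.

31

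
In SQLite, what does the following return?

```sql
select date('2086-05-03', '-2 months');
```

2086-03-03

Adding -2 months to 2086-05-03 gives 2086-03-03.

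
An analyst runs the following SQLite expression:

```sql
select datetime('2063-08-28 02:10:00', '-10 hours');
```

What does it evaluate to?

-10 hours from 2063-08-28 02:10:00 is 2063-08-27 16:10:00 (crosses midnight).

2063-08-27 16:10:00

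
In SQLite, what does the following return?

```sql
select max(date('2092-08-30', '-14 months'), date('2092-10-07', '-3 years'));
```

date('2092-08-30', '-14 months') → 2091-06-30.
date('2092-10-07', '-3 years') → 2089-10-07.
Later of the two is 2091-06-30.

2091-06-30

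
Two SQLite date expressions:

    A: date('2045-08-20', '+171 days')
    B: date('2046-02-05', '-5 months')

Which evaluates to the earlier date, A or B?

A = 2046-02-07.
B = 2045-09-05.
B is earlier.

B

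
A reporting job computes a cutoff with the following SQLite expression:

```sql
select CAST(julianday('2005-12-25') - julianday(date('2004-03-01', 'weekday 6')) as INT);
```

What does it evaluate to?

659

`weekday 6` advances to the next Saturday; 2004-03-01 is a Monday, so it moves forward to 2004-03-06.
25 days remain in March 2004 after the 6th (31 − 6).
Full months from April 2004 through November 2005 contribute their day counts.
Then 25 days into December 2005.
Total: 25 + 30 + 31 + 30 + 31 + 31 + 30 + 31 + 30 + 31 + 31 + 28 + 31 + 30 + 31 + 30 + 31 + 31 + 30 + 31 + 30 + 25 = 659.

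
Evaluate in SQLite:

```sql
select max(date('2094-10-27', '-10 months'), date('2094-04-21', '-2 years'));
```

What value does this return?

date('2094-10-27', '-10 months') → 2093-12-27.
date('2094-04-21', '-2 years') → 2092-04-21.
Later of the two is 2093-12-27.

2093-12-27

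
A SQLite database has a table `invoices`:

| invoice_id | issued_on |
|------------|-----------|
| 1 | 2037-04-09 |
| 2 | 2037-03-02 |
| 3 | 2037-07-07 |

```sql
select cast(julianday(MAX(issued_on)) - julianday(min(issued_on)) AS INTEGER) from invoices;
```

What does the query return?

127

MIN = 2037-03-02, MAX = 2037-07-07.
29 days remain in March 2037 after the 2nd (31 − 2).
April 2037: 30 days.
May 2037: 31 days.
June 2037: 30 days.
Then 7 days into July 2037.
Total: 29 + 30 + 31 + 30 + 7 = 127.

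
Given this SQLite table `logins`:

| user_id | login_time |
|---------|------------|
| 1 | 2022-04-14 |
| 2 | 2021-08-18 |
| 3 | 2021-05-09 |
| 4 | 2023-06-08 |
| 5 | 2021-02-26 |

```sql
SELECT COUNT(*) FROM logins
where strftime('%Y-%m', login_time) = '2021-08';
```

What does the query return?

1

Rows with year-month 2021-08: 2021-08-18 → 1.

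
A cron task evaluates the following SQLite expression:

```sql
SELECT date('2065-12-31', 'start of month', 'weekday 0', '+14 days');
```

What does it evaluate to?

`start of month` rewinds 2065-12-31 to 2065-12-01.
`weekday 0` advances to the next Sunday; 2065-12-01 is a Tuesday, so it moves forward to 2065-12-06.
Advancing 14 more days within December lands on 2065-12-20.

2065-12-20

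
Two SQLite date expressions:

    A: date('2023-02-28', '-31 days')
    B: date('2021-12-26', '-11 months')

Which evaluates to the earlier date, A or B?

B

A = 2023-01-28.
B = 2021-01-26.
B is earlier.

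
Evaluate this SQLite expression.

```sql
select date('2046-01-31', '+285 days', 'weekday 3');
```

Applying '+285 days' to 2046-01-31: counting 285 days forward gives 2046-11-12.
`weekday 3` advances to the next Wednesday; 2046-11-12 is a Monday, so it moves forward to 2046-11-14.

2046-11-14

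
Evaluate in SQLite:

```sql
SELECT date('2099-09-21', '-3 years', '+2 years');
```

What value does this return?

Adding -3 years to 2099-09-21 gives 2096-09-21.
Adding +2 years to 2096-09-21 gives 2098-09-21.

2098-09-21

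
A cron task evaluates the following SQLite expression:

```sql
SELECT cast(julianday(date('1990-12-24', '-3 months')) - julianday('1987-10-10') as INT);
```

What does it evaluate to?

Adding -3 months to 1990-12-24 gives 1990-09-24.
21 days remain in October 1987 after the 10th (31 − 10).
Full months from November 1987 through August 1990 contribute their day counts.
Then 24 days into September 1990.
Total: 21 + 30 + 31 + 31 + 29 + 31 + 30 + 31 + 30 + 31 + 31 + 30 + 31 + 30 + 31 + 31 + 28 + 31 + 30 + 31 + 30 + 31 + 31 + 30 + 31 + 30 + 31 + 31 + 28 + 31 + 30 + 31 + 30 + 31 + 31 + 24 = 1080.

1080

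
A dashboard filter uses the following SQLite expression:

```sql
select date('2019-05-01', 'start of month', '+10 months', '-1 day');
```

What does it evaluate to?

2020-02-29

`start of month` rewinds 2019-05-01 to 2019-05-01.
Adding +10 months to 2019-05-01 gives 2020-03-01.
Going back 1 day from 2020-03-01 reaches 2020-02-29 (last day of February, 29 days).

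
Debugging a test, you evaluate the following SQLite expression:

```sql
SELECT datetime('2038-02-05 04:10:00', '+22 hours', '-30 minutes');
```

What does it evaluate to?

2038-02-06 01:40:00

+22 hours from 2038-02-05 04:10:00 is 2038-02-06 02:10:00 (crosses midnight).
-30 minutes from 2038-02-06 02:10:00 is 2038-02-06 01:40:00.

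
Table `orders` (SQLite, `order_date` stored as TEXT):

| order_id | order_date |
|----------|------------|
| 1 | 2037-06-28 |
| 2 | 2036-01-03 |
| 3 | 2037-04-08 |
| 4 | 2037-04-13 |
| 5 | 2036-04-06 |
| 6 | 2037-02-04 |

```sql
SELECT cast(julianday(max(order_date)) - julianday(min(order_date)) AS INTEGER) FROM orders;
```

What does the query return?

MIN = 2036-01-03, MAX = 2037-06-28.
28 days remain in January 2036 after the 3rd (31 − 3).
Full months from February 2036 through May 2037 contribute their day counts.
Then 28 days into June 2037.
Total: 28 + 29 + 31 + 30 + 31 + 30 + 31 + 31 + 30 + 31 + 30 + 31 + 31 + 28 + 31 + 30 + 31 + 28 = 542.

542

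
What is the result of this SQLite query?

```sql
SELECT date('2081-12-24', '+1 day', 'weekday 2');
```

2081-12-30

Advancing 1 more day within December lands on 2081-12-25.
`weekday 2` advances to the next Tuesday; 2081-12-25 is a Thursday, so it moves forward to 2081-12-30.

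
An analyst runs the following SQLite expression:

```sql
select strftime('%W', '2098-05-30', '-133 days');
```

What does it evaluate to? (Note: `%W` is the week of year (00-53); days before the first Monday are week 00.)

First apply '-133 days': 2098-05-30 → 2098-01-17.
2098-01-17 is a Friday. SQLite's %W counts Mondays since the year started; the result is 02.

02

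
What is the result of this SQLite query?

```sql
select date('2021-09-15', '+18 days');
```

2021-10-03

September 2021 has 30 days; 15 remain after the 15th, so 16 days reach 2021-10-01.
Advancing 2 more days within October lands on 2021-10-03.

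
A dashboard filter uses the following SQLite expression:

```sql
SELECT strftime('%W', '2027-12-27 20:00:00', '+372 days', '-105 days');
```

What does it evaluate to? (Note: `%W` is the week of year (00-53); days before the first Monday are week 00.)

First apply '+372 days', '-105 days': 2027-12-27 20:00:00 → 2028-09-19 20:00:00.
2028-09-19 is a Tuesday. SQLite's %W counts Mondays since the year started; the result is 38.

38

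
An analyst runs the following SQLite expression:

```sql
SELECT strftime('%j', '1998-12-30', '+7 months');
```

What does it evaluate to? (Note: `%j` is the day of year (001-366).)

211

First apply '+7 months': 1998-12-30 → 1999-07-30.
Day-of-year for 1999-07-30: days since 1999-01-01 inclusive = 211, zero-padded to 211.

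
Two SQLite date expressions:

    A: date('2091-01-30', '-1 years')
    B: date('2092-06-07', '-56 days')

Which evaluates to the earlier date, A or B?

A

A = 2090-01-30.
B = 2092-04-12.
A is earlier.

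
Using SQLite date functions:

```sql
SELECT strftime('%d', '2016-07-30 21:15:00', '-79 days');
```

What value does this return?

12

First apply '-79 days': 2016-07-30 21:15:00 → 2016-05-12 21:15:00.
`%d` extracts the 2-digit day of month: 12.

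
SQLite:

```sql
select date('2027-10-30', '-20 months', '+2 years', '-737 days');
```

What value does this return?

Adding -20 months to 2027-10-30 targets 2026-02-30. February 2026 has only 28 days, so SQLite normalizes the 2-day overflow forward to 2026-03-02.
Adding +2 years to 2026-03-02 gives 2028-03-02.
Applying '-737 days' to 2028-03-02: counting 737 days back gives 2026-02-24.

2026-02-24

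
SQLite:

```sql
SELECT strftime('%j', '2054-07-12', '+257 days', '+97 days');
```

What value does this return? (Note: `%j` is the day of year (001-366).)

First apply '+257 days', '+97 days': 2054-07-12 → 2055-07-01.
Day-of-year for 2055-07-01: days since 2055-01-01 inclusive = 182, zero-padded to 182.

182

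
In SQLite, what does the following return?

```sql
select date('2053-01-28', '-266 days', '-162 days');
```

Applying '-266 days' to 2053-01-28: counting 266 days back gives 2052-05-07.
Applying '-162 days' to 2052-05-07: counting 162 days back gives 2051-11-27.

2051-11-27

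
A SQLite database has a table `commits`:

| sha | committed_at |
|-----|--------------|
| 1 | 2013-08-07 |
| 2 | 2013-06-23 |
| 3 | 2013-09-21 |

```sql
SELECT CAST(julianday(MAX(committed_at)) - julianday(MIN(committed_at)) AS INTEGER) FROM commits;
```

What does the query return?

MIN = 2013-06-23, MAX = 2013-09-21.
7 days remain in June 2013 after the 23rd (30 − 23).
July 2013: 31 days.
August 2013: 31 days.
Then 21 days into September 2013.
Total: 7 + 31 + 31 + 21 = 90.

90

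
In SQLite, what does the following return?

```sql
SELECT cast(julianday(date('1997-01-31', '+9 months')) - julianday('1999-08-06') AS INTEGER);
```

Adding +9 months to 1997-01-31 gives 1997-10-31.
0 days remain in October 1997 after the 31st (31 − 31).
Full months from November 1997 through July 1999 contribute their day counts.
Then 6 days into August 1999.
Total: 0 + 30 + 31 + 31 + 28 + 31 + 30 + 31 + 30 + 31 + 31 + 30 + 31 + 30 + 31 + 31 + 28 + 31 + 30 + 31 + 30 + 31 + 6 = 644.
The subtraction is earlier − later, so the result is −644 → -644.

-644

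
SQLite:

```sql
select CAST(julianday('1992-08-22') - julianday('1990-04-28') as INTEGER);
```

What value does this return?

847

2 days remain in April 1990 after the 28th (30 − 28).
Full months from May 1990 through July 1992 contribute their day counts.
Then 22 days into August 1992.
Total: 2 + 31 + 30 + 31 + 31 + 30 + 31 + 30 + 31 + 31 + 28 + 31 + 30 + 31 + 30 + 31 + 31 + 30 + 31 + 30 + 31 + 31 + 29 + 31 + 30 + 31 + 30 + 31 + 22 = 847.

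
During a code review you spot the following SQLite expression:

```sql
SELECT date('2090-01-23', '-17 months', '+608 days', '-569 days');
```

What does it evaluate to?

2088-10-01

Adding -17 months to 2090-01-23 gives 2088-08-23.
Applying '+608 days' to 2088-08-23: counting 608 days forward gives 2090-04-23.
Applying '-569 days' to 2090-04-23: counting 569 days back gives 2088-10-01.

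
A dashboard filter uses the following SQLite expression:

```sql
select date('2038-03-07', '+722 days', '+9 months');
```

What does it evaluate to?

2040-11-27

Applying '+722 days' to 2038-03-07: counting 722 days forward gives 2040-02-27.
Adding +9 months to 2040-02-27 gives 2040-11-27.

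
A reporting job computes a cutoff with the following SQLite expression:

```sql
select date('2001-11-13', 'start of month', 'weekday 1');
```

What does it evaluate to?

2001-11-05

`start of month` rewinds 2001-11-13 to 2001-11-01.
`weekday 1` advances to the next Monday; 2001-11-01 is a Thursday, so it moves forward to 2001-11-05.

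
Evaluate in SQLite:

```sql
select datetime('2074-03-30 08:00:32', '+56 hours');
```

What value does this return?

+56 hours from 2074-03-30 08:00:32 is 2074-04-01 16:00:32 (crosses midnight).

2074-04-01 16:00:32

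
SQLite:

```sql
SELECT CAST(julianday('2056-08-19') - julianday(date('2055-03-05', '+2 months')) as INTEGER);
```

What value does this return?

Adding +2 months to 2055-03-05 gives 2055-05-05.
26 days remain in May 2055 after the 5th (31 − 5).
Full months from June 2055 through July 2056 contribute their day counts.
Then 19 days into August 2056.
Total: 26 + 30 + 31 + 31 + 30 + 31 + 30 + 31 + 31 + 29 + 31 + 30 + 31 + 30 + 31 + 19 = 472.

472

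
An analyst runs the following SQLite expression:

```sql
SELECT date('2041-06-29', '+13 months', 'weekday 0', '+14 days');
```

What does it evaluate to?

2042-08-17

Adding +13 months to 2041-06-29 gives 2042-07-29.
`weekday 0` advances to the next Sunday; 2042-07-29 is a Tuesday, so it moves forward to 2042-08-03.
Advancing 14 more days within August lands on 2042-08-17.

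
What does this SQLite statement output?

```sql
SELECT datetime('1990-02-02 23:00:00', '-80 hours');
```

1990-01-30 15:00:00

-80 hours from 1990-02-02 23:00:00 is 1990-01-30 15:00:00 (crosses midnight).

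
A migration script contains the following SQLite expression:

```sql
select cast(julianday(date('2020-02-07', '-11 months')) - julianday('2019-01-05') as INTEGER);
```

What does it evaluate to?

61

Adding -11 months to 2020-02-07 gives 2019-03-07.
26 days remain in January 2019 after the 5th (31 − 5).
February 2019: 28 days.
Then 7 days into March 2019.
Total: 26 + 28 + 7 = 61.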